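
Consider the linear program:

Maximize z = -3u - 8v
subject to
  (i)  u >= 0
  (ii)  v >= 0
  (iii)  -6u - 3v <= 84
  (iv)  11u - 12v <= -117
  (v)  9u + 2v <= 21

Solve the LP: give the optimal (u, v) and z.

u = 0, v = 39/4, maximum z = -78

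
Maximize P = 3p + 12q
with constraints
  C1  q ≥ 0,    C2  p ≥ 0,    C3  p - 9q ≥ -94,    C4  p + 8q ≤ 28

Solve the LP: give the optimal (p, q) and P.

Extreme points and P = 3p + 12q:
  (0, 0) → P = 0
  (28, 0) → P = 84
  (0, 7/2) → P = 42

The optimum lies where q = 0 and p + 8q = 28.
Solving simultaneously gives p = 28, q = 0.

p = 28, q = 0, maximum P = 84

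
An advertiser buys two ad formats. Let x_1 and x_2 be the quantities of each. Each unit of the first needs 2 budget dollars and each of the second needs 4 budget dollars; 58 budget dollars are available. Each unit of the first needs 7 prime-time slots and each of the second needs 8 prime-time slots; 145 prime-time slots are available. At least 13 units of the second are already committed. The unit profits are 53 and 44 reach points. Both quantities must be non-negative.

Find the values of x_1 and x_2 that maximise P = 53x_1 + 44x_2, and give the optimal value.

x_1 = 3, x_2 = 13, maximum P = 731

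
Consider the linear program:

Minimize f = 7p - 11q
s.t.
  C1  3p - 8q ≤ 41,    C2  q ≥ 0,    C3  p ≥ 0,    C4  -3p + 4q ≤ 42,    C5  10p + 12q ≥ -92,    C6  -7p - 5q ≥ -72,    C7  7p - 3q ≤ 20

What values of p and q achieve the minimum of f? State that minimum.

Vertices and f = 7p - 11q:
  (0, 0) → f = 0
  (20/7, 0) → f = 20
  (0, 21/2) → f = -231/2
  (78/43, 510/43) → f = -5064/43
  (79/14, 13/2) → f = -32

p = 78/43, q = 510/43, minimum f = -5064/43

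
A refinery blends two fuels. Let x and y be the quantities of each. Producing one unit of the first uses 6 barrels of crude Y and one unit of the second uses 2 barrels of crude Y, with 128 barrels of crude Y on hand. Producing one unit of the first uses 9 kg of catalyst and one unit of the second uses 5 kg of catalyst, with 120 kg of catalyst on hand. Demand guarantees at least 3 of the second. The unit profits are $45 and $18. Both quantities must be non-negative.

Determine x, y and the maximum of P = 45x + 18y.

The optimum lies where 9x + 5y = 120 and y = 3.
Solving simultaneously gives x = 35/3, y = 3.

x = 35/3, y = 3, maximum P = 579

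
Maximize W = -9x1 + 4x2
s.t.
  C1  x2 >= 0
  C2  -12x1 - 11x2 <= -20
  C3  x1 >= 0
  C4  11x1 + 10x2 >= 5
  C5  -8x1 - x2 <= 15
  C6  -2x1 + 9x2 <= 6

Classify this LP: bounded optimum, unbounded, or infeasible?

bounded optimum

Vertices and W = -9x1 + 4x2:
  (5/3, 0) → W = -15
  (57/65, 56/65) → W = -289/65
The feasible region has finitely many vertices and no improving ray; the maximum is -289/65 at (57/65, 56/65).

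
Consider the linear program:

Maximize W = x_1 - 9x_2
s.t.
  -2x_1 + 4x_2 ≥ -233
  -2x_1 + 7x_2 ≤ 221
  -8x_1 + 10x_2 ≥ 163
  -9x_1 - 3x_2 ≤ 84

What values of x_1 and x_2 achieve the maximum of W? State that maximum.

x_1 = -443/38, x_2 = 265/38, maximum W = -1414/19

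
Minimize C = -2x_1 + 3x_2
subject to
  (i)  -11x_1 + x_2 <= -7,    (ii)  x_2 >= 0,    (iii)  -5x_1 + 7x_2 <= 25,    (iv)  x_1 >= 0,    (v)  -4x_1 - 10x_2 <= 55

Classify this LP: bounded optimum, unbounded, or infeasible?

From the feasible point (7/11, 0), moving in the direction (1, 0) keeps every constraint satisfied while C decreases without bound.

unbounded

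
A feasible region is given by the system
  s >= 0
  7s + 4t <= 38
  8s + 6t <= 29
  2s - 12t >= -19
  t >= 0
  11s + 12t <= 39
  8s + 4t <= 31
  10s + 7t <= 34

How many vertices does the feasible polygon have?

5

Intersecting each pair of boundary lines and keeping only the points that satisfy every inequality leaves:
  (0, 19/12)
  (0, 0)
  (20/13, 287/156)
  (17/5, 0)
  (135/43, 16/43)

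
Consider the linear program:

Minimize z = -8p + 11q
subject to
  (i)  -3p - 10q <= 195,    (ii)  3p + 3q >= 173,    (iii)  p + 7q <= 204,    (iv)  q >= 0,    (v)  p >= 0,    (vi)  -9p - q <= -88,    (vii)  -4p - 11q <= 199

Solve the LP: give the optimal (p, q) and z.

Vertices and z = -8p + 11q:
  (599/18, 439/18) → z = 37/18
  (173/3, 0) → z = -1384/3
  (204, 0) → z = -1632

p = 204, q = 0, minimum z = -1632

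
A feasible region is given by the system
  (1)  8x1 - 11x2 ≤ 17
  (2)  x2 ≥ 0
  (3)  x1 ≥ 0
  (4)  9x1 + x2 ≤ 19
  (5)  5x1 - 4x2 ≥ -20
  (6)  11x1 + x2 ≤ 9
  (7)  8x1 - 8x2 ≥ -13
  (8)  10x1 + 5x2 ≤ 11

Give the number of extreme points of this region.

The feasible vertices (each the meet of two boundaries and inside every other half-plane) are:
  (0, 0)
  (9/11, 0)
  (0, 13/8)
  (34/45, 31/45)
  (23/120, 109/60)

5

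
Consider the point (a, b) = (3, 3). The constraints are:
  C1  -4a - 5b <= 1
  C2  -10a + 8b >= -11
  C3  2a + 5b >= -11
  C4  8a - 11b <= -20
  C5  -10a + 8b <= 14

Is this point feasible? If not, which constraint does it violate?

Constraint C4: 8a - 11b = -9, which is not ≤ -20. All other constraints are satisfied.

not feasible — violates C4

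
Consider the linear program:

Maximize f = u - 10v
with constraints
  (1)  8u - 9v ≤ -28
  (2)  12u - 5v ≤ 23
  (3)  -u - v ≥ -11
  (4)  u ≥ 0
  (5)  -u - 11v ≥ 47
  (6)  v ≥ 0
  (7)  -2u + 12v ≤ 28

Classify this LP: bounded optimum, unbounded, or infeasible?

The boundaries v = 0 and -2u + 12v = 28 meet at (-14, 0), but that point violates u ≥ 0. Every candidate vertex is excluded by some other constraint, so the feasible region is empty.

infeasible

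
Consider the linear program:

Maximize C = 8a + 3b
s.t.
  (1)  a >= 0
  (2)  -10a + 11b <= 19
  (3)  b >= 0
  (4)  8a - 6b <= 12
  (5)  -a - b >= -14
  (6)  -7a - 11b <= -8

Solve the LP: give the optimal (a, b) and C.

a = 48/7, b = 50/7, maximum C = 534/7

Extreme points and C = 8a + 3b:
  (0, 19/11) → C = 57/11
  (0, 8/11) → C = 24/11
  (45/7, 53/7) → C = 519/7
  (3/2, 0) → C = 12
  (8/7, 0) → C = 64/7
  (48/7, 50/7) → C = 534/7

The binding constraints are 8a - 6b = 12 and -a - b = -14.
Solving simultaneously gives a = 48/7, b = 50/7.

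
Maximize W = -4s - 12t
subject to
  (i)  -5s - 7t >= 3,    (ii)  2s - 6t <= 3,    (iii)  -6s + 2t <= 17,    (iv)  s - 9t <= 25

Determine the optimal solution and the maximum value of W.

s = -27/8, t = -13/8, maximum W = 33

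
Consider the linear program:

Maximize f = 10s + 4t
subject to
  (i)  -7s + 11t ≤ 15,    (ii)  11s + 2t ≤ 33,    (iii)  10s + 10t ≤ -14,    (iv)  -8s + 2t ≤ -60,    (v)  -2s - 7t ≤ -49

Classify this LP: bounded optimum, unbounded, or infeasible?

The boundaries 11s + 2t = 33 and -8s + 2t = -60 meet at (93/19, -198/19), but that point violates -2s - 7t ≤ -49. Every candidate vertex is excluded by some other constraint, so the feasible region is empty.

infeasible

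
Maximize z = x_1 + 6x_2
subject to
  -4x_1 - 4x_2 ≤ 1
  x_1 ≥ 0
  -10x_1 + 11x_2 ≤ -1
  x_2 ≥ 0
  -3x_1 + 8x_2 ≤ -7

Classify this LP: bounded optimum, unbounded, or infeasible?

unbounded

From the feasible point (7/3, 0), moving in the direction (8, 3) keeps every constraint satisfied while z increases without bound.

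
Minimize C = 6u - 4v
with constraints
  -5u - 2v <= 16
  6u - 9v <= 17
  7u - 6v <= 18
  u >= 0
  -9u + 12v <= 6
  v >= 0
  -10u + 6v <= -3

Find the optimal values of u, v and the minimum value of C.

u = 12/11, v = 29/22, minimum C = 14/11

At the optimal vertex, -9u + 12v = 6 and -10u + 6v = -3.
Solving simultaneously gives u = 12/11, v = 29/22.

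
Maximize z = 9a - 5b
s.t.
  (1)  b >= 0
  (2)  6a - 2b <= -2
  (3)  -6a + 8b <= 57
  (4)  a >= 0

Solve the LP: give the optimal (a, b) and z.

a = 0, b = 1, maximum z = -5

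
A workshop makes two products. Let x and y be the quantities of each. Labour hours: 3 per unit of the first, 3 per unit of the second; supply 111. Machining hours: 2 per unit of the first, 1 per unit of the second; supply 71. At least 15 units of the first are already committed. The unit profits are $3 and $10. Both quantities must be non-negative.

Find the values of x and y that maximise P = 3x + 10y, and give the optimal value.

x = 15, y = 22, maximum P = 265

Feasible corners and P = 3x + 10y:
  (71/2, 0) → P = 213/2
  (15, 0) → P = 45
  (34, 3) → P = 132
  (15, 22) → P = 265

The binding constraints are 3x + 3y = 111 and x = 15.
Solving simultaneously gives x = 15, y = 22.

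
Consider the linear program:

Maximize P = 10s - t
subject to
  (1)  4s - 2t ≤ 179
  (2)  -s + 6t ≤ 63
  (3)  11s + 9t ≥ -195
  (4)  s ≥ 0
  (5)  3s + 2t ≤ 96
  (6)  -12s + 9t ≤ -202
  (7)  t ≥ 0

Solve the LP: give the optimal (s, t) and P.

Corner points and P = 10s - t:
  (1268/51, 182/17) → P = 12134/51
  (32, 0) → P = 320
  (101/6, 0) → P = 505/3

The optimum lies where 3s + 2t = 96 and t = 0.
Solving simultaneously gives s = 32, t = 0.

s = 32, t = 0, maximum P = 320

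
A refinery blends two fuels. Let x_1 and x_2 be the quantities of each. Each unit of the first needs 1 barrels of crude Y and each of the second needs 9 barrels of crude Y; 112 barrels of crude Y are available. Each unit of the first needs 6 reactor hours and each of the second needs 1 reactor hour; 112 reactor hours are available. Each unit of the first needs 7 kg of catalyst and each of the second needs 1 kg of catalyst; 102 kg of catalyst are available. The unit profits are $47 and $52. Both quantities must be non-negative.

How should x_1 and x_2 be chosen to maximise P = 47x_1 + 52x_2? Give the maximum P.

Extreme points and P = 47x_1 + 52x_2:
  (0, 0) → P = 0
  (0, 112/9) → P = 5824/9
  (102/7, 0) → P = 4794/7
  (13, 11) → P = 1183

The optimum lies where x_1 + 9x_2 = 112 and 7x_1 + x_2 = 102.
Solving simultaneously gives x_1 = 13, x_2 = 11.

x_1 = 13, x_2 = 11, maximum P = 1183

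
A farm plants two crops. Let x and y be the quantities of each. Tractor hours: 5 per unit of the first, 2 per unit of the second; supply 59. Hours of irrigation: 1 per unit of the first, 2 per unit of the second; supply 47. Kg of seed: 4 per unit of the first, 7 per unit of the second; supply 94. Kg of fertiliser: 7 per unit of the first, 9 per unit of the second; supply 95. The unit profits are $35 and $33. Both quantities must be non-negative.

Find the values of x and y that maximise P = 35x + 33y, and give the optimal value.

x = 11, y = 2, maximum P = 451

Extreme points and P = 35x + 33y:
  (0, 0) → P = 0
  (0, 95/9) → P = 1045/3
  (59/5, 0) → P = 413
  (11, 2) → P = 451

The optimum lies where 5x + 2y = 59 and 7x + 9y = 95.
Solving simultaneously gives x = 11, y = 2.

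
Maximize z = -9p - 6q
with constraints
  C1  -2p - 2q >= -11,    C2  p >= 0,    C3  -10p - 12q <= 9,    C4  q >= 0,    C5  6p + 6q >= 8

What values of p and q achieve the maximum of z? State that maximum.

p = 0, q = 4/3, maximum z = -8

Corner points and z = -9p - 6q:
  (0, 11/2) → z = -33
  (11/2, 0) → z = -99/2
  (0, 4/3) → z = -8
  (4/3, 0) → z = -12

The binding constraints are p = 0 and 6p + 6q = 8.
Solving simultaneously gives p = 0, q = 4/3.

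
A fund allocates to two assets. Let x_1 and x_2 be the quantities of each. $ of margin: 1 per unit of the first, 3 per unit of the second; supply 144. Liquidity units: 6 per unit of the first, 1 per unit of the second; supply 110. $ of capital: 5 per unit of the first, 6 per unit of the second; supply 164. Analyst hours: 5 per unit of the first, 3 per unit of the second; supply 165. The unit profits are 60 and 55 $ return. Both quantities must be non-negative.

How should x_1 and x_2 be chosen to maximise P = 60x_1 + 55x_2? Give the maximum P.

x_1 = 16, x_2 = 14, maximum P = 1730

Corner points and P = 60x_1 + 55x_2:
  (0, 0) → P = 0
  (0, 82/3) → P = 4510/3
  (55/3, 0) → P = 1100
  (16, 14) → P = 1730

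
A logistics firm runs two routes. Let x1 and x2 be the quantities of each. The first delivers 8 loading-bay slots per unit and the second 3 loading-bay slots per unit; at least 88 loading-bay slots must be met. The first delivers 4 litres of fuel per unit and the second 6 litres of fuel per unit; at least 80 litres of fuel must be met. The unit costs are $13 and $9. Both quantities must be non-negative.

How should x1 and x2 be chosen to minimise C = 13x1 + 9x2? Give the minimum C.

Feasible corners and C = 13x1 + 9x2:
  (0, 88/3) → C = 264
  (20, 0) → C = 260
  (8, 8) → C = 176
The feasible region is unbounded (it extends along (0, 1), (1, 0)), but C strictly increases along every unbounded feasible direction, so there is no improving ray and the minimum is attained at a vertex.

x1 = 8, x2 = 8, minimum C = 176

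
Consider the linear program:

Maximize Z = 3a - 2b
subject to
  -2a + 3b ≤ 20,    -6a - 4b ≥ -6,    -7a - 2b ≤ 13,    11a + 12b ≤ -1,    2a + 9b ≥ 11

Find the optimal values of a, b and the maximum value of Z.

a = -47/25, b = 41/25, maximum Z = -223/25

Feasible corners and Z = 3a - 2b:
  (-77/31, 68/31) → Z = -367/31
  (-139/59, 103/59) → Z = -623/59
  (-47/25, 41/25) → Z = -223/25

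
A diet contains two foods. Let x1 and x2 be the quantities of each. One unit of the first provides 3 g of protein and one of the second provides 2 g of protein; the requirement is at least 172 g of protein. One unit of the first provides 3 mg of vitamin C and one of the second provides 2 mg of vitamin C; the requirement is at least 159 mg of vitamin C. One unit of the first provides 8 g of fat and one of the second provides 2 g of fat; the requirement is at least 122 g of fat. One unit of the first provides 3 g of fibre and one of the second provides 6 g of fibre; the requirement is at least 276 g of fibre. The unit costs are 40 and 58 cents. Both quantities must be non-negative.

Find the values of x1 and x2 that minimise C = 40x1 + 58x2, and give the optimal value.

x1 = 40, x2 = 26, minimum C = 3108

The feasible region is unbounded (it extends along (0, 1), (1, 0)), but C strictly increases along every unbounded feasible direction, so there is no improving ray and the minimum is attained at a vertex.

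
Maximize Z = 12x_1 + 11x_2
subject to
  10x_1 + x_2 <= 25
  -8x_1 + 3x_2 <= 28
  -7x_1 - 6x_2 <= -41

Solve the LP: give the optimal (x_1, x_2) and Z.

x_1 = 47/38, x_2 = 240/19, maximum Z = 2922/19

Extreme points and Z = 12x_1 + 11x_2:
  (47/38, 240/19) → Z = 2922/19
  (109/53, 235/53) → Z = 3893/53
  (-15/23, 524/69) → Z = 5224/69

The optimum lies where 10x_1 + x_2 = 25 and -8x_1 + 3x_2 = 28.
Solving simultaneously gives x_1 = 47/38, x_2 = 240/19.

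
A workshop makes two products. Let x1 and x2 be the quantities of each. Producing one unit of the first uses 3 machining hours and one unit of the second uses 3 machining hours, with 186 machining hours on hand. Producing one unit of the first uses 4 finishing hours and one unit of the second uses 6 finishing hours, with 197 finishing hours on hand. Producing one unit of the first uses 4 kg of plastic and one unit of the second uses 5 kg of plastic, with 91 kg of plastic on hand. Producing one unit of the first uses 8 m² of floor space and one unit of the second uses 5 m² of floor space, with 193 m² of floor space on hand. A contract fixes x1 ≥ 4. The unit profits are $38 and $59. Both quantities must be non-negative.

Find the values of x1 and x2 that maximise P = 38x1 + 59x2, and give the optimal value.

Vertices and P = 38x1 + 59x2:
  (91/4, 0) → P = 1729/2
  (4, 0) → P = 152
  (4, 15) → P = 1037

The binding constraints are 4x1 + 5x2 = 91 and x1 = 4.
Solving simultaneously gives x1 = 4, x2 = 15.

x1 = 4, x2 = 15, maximum P = 1037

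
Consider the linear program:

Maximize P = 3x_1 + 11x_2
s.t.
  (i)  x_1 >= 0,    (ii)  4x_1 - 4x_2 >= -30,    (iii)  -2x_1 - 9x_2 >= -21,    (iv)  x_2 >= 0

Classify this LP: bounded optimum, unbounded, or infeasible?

Extreme points and P = 3x_1 + 11x_2:
  (0, 7/3) → P = 77/3
  (0, 0) → P = 0
  (21/2, 0) → P = 63/2
The feasible region has finitely many vertices and no improving ray; the maximum is 63/2 at (21/2, 0).

bounded optimum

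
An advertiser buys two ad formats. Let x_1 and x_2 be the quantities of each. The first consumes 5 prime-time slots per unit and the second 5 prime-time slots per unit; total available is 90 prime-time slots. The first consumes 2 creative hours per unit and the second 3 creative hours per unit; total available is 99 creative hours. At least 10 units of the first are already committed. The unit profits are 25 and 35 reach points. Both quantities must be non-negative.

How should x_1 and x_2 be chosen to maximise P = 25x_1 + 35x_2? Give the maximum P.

Corner points and P = 25x_1 + 35x_2:
  (18, 0) → P = 450
  (10, 0) → P = 250
  (10, 8) → P = 530

At the optimal vertex, 5x_1 + 5x_2 = 90 and x_1 = 10.
Solving simultaneously gives x_1 = 10, x_2 = 8.

x_1 = 10, x_2 = 8, maximum P = 530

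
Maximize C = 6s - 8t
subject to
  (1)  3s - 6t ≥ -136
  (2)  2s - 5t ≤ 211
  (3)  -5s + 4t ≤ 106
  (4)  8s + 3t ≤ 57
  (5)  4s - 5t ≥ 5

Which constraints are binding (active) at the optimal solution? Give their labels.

(2) and (4)

Feasible corners and C = 6s - 8t:
  (-1374/17, -1267/17) → C = 1892/17
  (459/23, -787/23) → C = 9050/23
  (-550/9, -449/9) → C = 292/9
  (75/13, 47/13) → C = 74/13

The maximum is at (459/23, -787/23). Substituting into each constraint, equality holds for (2) and (4); the remaining constraints have slack.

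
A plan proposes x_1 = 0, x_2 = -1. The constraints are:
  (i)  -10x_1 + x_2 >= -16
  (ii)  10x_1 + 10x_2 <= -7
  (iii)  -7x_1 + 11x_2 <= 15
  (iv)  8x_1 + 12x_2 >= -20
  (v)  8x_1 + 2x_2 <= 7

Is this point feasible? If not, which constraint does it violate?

feasible

(i): -1 ≥ -16 ✓
(ii): -10 ≤ -7 ✓
(iii): -11 ≤ 15 ✓
(iv): -12 ≥ -20 ✓
(v): -2 ≤ 7 ✓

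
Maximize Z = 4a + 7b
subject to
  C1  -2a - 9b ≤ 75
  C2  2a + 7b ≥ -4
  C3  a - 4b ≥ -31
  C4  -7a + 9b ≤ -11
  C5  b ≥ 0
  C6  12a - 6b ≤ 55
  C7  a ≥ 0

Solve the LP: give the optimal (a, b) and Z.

Corner points and Z = 4a + 7b:
  (11/7, 0) → Z = 44/7
  (13/2, 23/6) → Z = 317/6
  (55/12, 0) → Z = 55/3

The optimum lies where -7a + 9b = -11 and 12a - 6b = 55.
Solving simultaneously gives a = 13/2, b = 23/6.

a = 13/2, b = 23/6, maximum Z = 317/6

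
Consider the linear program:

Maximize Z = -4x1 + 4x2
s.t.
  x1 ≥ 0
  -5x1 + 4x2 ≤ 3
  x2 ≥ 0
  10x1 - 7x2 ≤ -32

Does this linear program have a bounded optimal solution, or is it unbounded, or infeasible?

The boundaries x1 = 0 and -5x1 + 4x2 = 3 meet at (0, 3/4), but that point violates 10x1 - 7x2 ≤ -32. Every candidate vertex is excluded by some other constraint, so the feasible region is empty.

infeasible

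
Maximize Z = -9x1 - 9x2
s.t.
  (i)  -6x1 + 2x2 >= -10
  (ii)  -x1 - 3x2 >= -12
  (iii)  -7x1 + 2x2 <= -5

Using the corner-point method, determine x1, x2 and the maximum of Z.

Extreme points and Z = -9x1 - 9x2:
  (27/10, 31/10) → Z = -261/5
  (-5, -20) → Z = 225
  (39/23, 79/23) → Z = -1062/23

The optimum lies where -6x1 + 2x2 = -10 and -7x1 + 2x2 = -5.
Solving simultaneously gives x1 = -5, x2 = -20.

x1 = -5, x2 = -20, maximum Z = 225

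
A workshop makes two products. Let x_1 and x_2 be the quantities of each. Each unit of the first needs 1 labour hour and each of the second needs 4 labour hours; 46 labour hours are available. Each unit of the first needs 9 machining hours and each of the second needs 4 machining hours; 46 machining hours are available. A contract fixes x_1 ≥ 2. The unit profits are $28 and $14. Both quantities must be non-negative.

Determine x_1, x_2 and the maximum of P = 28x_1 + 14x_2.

Extreme points and P = 28x_1 + 14x_2:
  (46/9, 0) → P = 1288/9
  (2, 0) → P = 56
  (2, 7) → P = 154

At the optimal vertex, 9x_1 + 4x_2 = 46 and x_1 = 2.
Solving simultaneously gives x_1 = 2, x_2 = 7.

x_1 = 2, x_2 = 7, maximum P = 154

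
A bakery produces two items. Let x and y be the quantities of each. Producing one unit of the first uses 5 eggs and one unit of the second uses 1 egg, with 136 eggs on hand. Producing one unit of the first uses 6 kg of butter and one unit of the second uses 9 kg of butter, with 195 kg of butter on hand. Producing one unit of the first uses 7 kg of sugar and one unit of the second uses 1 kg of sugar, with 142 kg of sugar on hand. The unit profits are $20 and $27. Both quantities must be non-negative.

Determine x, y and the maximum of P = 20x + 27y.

x = 19, y = 9, maximum P = 623

Corner points and P = 20x + 27y:
  (0, 0) → P = 0
  (0, 65/3) → P = 585
  (142/7, 0) → P = 2840/7
  (19, 9) → P = 623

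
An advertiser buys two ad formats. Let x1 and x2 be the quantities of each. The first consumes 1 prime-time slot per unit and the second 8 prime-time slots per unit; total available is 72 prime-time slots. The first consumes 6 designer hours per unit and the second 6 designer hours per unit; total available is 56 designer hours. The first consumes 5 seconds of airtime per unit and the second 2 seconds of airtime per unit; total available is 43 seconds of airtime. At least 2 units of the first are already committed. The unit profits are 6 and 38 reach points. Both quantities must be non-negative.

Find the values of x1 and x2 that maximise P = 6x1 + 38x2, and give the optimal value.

Vertices and P = 6x1 + 38x2:
  (43/5, 0) → P = 258/5
  (2, 0) → P = 12
  (73/9, 11/9) → P = 856/9
  (2, 22/3) → P = 872/3

At the optimal vertex, 6x1 + 6x2 = 56 and x1 = 2.
Solving simultaneously gives x1 = 2, x2 = 22/3.

x1 = 2, x2 = 22/3, maximum P = 872/3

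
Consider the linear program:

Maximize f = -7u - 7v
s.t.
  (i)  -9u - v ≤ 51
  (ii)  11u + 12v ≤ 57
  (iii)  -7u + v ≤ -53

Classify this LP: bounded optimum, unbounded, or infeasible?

unbounded

From the feasible point (1/8, -417/8), moving in the direction (1, -9) keeps every constraint satisfied while f increases without bound.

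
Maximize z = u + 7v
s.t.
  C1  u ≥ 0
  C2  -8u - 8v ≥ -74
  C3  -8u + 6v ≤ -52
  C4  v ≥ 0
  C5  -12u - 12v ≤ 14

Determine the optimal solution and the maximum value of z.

Corner points and z = u + 7v:
  (215/28, 11/7) → z = 523/28
  (37/4, 0) → z = 37/4
  (13/2, 0) → z = 13/2

The binding constraints are -8u - 8v = -74 and -8u + 6v = -52.
Solving simultaneously gives u = 215/28, v = 11/7.

u = 215/28, v = 11/7, maximum z = 523/28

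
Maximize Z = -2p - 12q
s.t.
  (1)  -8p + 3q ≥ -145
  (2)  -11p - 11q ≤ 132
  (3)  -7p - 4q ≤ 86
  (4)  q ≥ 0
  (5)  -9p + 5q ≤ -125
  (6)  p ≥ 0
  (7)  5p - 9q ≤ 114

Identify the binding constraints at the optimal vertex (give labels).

Vertices and Z = -2p - 12q:
  (145/8, 0) → Z = -145/4
  (350/13, 305/13) → Z = -4360/13
  (125/9, 0) → Z = -250/9

The maximum is at (125/9, 0). Substituting into each constraint, equality holds for (4) and (5); the remaining constraints have slack.

(4) and (5)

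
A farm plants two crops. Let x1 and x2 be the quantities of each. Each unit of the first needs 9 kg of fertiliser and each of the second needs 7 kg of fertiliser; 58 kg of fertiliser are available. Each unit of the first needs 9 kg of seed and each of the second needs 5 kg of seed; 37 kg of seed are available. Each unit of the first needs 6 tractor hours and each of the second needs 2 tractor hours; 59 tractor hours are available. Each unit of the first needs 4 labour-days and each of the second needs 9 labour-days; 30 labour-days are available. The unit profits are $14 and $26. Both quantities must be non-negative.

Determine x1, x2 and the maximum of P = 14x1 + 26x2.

x1 = 3, x2 = 2, maximum P = 94

Extreme points and P = 14x1 + 26x2:
  (0, 0) → P = 0
  (0, 10/3) → P = 260/3
  (37/9, 0) → P = 518/9
  (3, 2) → P = 94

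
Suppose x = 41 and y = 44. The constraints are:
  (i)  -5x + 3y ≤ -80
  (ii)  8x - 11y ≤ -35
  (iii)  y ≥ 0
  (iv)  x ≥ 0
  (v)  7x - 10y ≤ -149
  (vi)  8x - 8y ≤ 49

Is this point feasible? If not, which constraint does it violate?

Constraint (i): -5x + 3y = -73, which is not ≤ -80. All other constraints are satisfied.

not feasible — violates (i)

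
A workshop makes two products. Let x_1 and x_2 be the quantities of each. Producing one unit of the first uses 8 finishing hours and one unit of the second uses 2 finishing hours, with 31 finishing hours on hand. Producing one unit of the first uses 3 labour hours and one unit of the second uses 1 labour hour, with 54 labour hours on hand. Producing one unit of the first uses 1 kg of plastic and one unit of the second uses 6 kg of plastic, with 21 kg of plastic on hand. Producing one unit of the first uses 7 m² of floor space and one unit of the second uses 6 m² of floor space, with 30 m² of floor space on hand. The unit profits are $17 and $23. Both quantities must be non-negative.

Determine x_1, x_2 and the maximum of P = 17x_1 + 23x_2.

The binding constraints are x_1 + 6x_2 = 21 and 7x_1 + 6x_2 = 30.
Solving simultaneously gives x_1 = 3/2, x_2 = 13/4.

x_1 = 3/2, x_2 = 13/4, maximum P = 401/4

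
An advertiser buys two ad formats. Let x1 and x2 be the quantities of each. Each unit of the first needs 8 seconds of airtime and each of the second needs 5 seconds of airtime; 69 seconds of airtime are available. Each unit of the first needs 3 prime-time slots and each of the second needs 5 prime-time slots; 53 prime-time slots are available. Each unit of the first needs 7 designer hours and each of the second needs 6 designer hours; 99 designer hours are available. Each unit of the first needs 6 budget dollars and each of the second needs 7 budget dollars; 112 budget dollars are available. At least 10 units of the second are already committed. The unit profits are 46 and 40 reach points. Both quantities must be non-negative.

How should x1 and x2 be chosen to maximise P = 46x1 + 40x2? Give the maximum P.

x1 = 1, x2 = 10, maximum P = 446

Extreme points and P = 46x1 + 40x2:
  (0, 53/5) → P = 424
  (0, 10) → P = 400
  (1, 10) → P = 446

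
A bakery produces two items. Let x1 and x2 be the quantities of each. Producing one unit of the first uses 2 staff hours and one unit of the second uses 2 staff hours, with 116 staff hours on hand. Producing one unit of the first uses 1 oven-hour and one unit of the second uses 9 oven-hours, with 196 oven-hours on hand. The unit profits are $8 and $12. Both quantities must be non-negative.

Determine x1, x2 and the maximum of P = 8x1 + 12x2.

x1 = 163/4, x2 = 69/4, maximum P = 533

Corner points and P = 8x1 + 12x2:
  (0, 0) → P = 0
  (0, 196/9) → P = 784/3
  (58, 0) → P = 464
  (163/4, 69/4) → P = 533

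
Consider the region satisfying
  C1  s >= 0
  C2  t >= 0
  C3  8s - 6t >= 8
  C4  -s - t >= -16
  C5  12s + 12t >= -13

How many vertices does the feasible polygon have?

3

Pairwise boundary intersections that survive every other constraint:
  (1, 0)
  (16, 0)
  (52/7, 60/7)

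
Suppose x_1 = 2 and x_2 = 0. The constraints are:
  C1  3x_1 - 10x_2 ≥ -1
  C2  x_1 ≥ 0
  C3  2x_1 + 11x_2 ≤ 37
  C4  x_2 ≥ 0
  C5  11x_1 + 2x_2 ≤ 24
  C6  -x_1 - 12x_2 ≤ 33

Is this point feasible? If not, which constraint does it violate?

feasible

C1: 6 ≥ -1 ✓
C2: 2 ≥ 0 ✓
C3: 4 ≤ 37 ✓
C4: 0 ≥ 0 ✓
C5: 22 ≤ 24 ✓
C6: -2 ≤ 33 ✓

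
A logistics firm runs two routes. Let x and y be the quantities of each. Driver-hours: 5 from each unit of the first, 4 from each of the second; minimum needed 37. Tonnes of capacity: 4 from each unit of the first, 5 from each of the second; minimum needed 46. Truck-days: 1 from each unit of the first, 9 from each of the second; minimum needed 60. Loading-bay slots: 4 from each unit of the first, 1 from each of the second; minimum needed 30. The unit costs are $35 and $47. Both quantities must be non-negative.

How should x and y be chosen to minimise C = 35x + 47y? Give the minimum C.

x = 6, y = 6, minimum C = 492

Feasible corners and C = 35x + 47y:
  (0, 30) → C = 1410
  (60, 0) → C = 2100
  (6, 6) → C = 492
The feasible region is unbounded (it extends along (0, 1), (1, 0)), but C strictly increases along every unbounded feasible direction, so there is no improving ray and the minimum is attained at a vertex.

The optimum lies where x + 9y = 60 and 4x + y = 30.
Solving simultaneously gives x = 6, y = 6.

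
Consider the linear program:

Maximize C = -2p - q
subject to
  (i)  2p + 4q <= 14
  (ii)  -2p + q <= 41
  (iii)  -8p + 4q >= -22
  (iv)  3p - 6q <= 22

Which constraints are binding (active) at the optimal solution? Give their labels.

(ii) and (iv)

Extreme points and C = -2p - q:
  (-15, 11) → C = 19
  (18/5, 17/10) → C = -89/10
  (-268/9, -167/9) → C = 703/9
  (11/9, -55/18) → C = 11/18

The maximum is at (-268/9, -167/9). Substituting into each constraint, equality holds for (ii) and (iv); the remaining constraints have slack.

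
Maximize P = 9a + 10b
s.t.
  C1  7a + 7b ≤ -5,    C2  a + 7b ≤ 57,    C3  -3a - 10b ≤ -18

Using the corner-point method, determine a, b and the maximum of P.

Extreme points and P = 9a + 10b:
  (-31/3, 202/21) → P = 67/21
  (-176/49, 141/49) → P = -174/49
  (-444/11, 153/11) → P = -2466/11

a = -31/3, b = 202/21, maximum P = 67/21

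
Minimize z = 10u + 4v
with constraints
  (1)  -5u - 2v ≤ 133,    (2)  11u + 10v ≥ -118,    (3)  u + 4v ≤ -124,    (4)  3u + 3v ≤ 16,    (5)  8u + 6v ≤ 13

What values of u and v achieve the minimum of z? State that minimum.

u = 384/17, v = -623/17, minimum z = 1348/17

Feasible corners and z = 10u + 4v:
  (384/17, -623/17) → z = 1348/17
  (419/7, -1087/14) → z = 288
  (398/13, -1005/26) → z = 1970/13

At the optimal vertex, 11u + 10v = -118 and u + 4v = -124.
Solving simultaneously gives u = 384/17, v = -623/17.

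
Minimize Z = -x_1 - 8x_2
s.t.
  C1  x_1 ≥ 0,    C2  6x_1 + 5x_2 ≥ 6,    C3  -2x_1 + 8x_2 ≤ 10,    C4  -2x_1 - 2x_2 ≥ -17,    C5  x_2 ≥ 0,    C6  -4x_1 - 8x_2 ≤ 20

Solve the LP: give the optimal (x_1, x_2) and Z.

x_1 = 29/5, x_2 = 27/10, minimum Z = -137/5

Extreme points and Z = -x_1 - 8x_2:
  (0, 6/5) → Z = -48/5
  (0, 5/4) → Z = -10
  (1, 0) → Z = -1
  (29/5, 27/10) → Z = -137/5
  (17/2, 0) → Z = -17/2

The optimum lies where -2x_1 + 8x_2 = 10 and -2x_1 - 2x_2 = -17.
Solving simultaneously gives x_1 = 29/5, x_2 = 27/10.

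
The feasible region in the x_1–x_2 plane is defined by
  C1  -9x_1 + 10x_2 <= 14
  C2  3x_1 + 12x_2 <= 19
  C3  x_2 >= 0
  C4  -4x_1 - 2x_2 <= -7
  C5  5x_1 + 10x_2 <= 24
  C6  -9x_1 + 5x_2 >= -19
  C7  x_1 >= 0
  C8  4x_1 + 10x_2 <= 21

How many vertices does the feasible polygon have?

Intersecting each pair of boundary lines and keeping only the points that satisfy every inequality leaves:
  (23/21, 55/42)
  (323/123, 38/41)
  (7/4, 0)
  (19/9, 0)

4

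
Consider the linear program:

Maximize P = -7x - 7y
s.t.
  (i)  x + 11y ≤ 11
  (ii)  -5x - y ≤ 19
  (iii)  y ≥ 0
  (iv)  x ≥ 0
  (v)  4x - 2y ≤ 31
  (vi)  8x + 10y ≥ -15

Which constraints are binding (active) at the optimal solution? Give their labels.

Vertices and P = -7x - 7y:
  (0, 1) → P = -7
  (363/46, 13/46) → P = -1316/23
  (0, 0) → P = 0
  (31/4, 0) → P = -217/4

The maximum is at (0, 0). Substituting into each constraint, equality holds for (iii) and (iv); the remaining constraints have slack.

(iii) and (iv)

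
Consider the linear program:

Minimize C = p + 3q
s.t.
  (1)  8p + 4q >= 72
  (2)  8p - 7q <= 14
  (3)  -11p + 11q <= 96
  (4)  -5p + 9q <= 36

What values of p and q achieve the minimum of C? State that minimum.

The binding constraints are 8p + 4q = 72 and 8p - 7q = 14.
Solving simultaneously gives p = 70/11, q = 58/11.

p = 70/11, q = 58/11, minimum C = 244/11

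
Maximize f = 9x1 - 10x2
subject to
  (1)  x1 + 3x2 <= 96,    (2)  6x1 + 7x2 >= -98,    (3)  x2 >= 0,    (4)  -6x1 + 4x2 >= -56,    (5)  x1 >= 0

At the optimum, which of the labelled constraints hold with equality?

(3) and (4)

Extreme points and f = 9x1 - 10x2:
  (276/11, 260/11) → f = -116/11
  (0, 32) → f = -320
  (28/3, 0) → f = 84
  (0, 0) → f = 0

The maximum is at (28/3, 0). Substituting into each constraint, equality holds for (3) and (4); the remaining constraints have slack.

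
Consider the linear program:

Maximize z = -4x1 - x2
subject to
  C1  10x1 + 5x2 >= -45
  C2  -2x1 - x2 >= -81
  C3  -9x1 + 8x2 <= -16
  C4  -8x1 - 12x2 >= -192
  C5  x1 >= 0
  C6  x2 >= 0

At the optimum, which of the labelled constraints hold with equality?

Corner points and z = -4x1 - x2:
  (432/43, 400/43) → z = -2128/43
  (16/9, 0) → z = -64/9
  (24, 0) → z = -96

The maximum is at (16/9, 0). Substituting into each constraint, equality holds for C3 and C6; the remaining constraints have slack.

C3 and C6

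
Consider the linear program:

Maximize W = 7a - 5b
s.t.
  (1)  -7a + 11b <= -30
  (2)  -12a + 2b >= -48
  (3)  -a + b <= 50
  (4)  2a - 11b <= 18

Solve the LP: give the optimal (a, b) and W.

a = 123/32, b = -15/16, maximum W = 1011/32

Extreme points and W = 7a - 5b:
  (234/59, -12/59) → W = 1698/59
  (12/5, -6/5) → W = 114/5
  (123/32, -15/16) → W = 1011/32

The binding constraints are -12a + 2b = -48 and 2a - 11b = 18.
Solving simultaneously gives a = 123/32, b = -15/16.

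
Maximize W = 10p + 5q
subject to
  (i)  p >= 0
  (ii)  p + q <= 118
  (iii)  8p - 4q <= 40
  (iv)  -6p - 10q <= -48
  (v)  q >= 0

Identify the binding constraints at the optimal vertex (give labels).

Feasible corners and W = 10p + 5q:
  (0, 118) → W = 590
  (0, 24/5) → W = 24
  (128/3, 226/3) → W = 2410/3
  (74/13, 18/13) → W = 830/13

The maximum is at (128/3, 226/3). Substituting into each constraint, equality holds for (ii) and (iii); the remaining constraints have slack.

(ii) and (iii)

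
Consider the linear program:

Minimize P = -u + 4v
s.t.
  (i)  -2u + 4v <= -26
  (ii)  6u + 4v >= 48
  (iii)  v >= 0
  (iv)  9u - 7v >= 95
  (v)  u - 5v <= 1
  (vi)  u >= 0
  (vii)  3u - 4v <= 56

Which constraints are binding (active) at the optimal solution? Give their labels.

Feasible corners and P = -u + 4v:
  (21, 4) → P = -5
  (30, 17/2) → P = 4
  (276/11, 53/11) → P = -64/11

The minimum is at (276/11, 53/11). Substituting into each constraint, equality holds for (v) and (vii); the remaining constraints have slack.

(v) and (vii)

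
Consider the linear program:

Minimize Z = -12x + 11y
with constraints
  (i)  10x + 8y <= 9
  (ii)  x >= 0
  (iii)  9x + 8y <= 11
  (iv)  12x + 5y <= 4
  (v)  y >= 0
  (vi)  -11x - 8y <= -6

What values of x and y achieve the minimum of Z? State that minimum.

Feasible corners and Z = -12x + 11y:
  (0, 4/5) → Z = 44/5
  (0, 3/4) → Z = 33/4
  (2/41, 28/41) → Z = 284/41

x = 2/41, y = 28/41, minimum Z = 284/41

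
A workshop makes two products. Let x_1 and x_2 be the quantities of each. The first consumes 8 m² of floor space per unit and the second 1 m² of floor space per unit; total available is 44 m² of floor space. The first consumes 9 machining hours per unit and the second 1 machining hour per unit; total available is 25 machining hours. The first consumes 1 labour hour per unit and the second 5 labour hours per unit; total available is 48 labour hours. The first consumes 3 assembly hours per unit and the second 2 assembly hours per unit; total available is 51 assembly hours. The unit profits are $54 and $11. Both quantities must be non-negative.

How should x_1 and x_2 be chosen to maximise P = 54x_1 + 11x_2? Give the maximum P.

Vertices and P = 54x_1 + 11x_2:
  (0, 0) → P = 0
  (0, 48/5) → P = 528/5
  (25/9, 0) → P = 150
  (7/4, 37/4) → P = 785/4

x_1 = 7/4, x_2 = 37/4, maximum P = 785/4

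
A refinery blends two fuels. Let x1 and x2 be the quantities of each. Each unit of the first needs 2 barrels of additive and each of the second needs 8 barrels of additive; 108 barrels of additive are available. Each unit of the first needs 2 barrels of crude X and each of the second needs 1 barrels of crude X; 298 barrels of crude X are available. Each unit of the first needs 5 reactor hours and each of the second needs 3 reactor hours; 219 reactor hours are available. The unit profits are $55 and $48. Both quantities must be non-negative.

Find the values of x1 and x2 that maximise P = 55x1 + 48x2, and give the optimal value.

x1 = 42, x2 = 3, maximum P = 2454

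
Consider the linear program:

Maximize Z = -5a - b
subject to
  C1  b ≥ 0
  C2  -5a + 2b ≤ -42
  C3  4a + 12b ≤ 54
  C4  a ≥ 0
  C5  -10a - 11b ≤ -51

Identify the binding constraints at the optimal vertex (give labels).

Corner points and Z = -5a - b:
  (42/5, 0) → Z = -42
  (27/2, 0) → Z = -135/2
  (9, 3/2) → Z = -93/2

The maximum is at (42/5, 0). Substituting into each constraint, equality holds for C1 and C2; the remaining constraints have slack.

C1 and C2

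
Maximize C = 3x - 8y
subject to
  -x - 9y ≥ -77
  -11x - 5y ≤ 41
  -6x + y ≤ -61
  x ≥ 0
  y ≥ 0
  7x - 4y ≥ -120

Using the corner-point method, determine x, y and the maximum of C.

x = 77, y = 0, maximum C = 231

The binding constraints are -x - 9y = -77 and y = 0.
Solving simultaneously gives x = 77, y = 0.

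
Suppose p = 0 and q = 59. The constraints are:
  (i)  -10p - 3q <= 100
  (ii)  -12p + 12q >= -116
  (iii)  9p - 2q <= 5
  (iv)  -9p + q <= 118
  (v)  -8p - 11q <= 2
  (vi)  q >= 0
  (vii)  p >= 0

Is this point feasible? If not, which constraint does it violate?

feasible

(i): -177 ≤ 100 ✓
(ii): 708 ≥ -116 ✓
(iii): -118 ≤ 5 ✓
(iv): 59 ≤ 118 ✓
(v): -649 ≤ 2 ✓
(vi): 59 ≥ 0 ✓
(vii): 0 ≥ 0 ✓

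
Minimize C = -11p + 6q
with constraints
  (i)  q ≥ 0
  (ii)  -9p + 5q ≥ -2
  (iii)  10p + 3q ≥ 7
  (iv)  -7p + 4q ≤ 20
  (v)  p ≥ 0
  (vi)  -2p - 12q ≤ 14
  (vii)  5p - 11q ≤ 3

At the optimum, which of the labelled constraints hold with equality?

Feasible corners and C = -11p + 6q:
  (41/77, 43/77) → C = -193/77
  (108, 194) → C = -24
  (0, 7/3) → C = 14
  (0, 5) → C = 30

The minimum is at (108, 194). Substituting into each constraint, equality holds for (ii) and (iv); the remaining constraints have slack.

(ii) and (iv)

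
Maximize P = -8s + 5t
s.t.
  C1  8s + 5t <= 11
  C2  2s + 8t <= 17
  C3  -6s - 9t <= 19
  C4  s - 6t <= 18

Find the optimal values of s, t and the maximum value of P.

The optimum lies where 2s + 8t = 17 and -6s - 9t = 19.
Solving simultaneously gives s = -61/6, t = 14/3.

s = -61/6, t = 14/3, maximum P = 314/3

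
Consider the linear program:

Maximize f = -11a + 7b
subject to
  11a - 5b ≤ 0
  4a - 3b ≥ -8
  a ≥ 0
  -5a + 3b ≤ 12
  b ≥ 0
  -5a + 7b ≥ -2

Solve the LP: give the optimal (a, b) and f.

a = 0, b = 8/3, maximum f = 56/3

Corner points and f = -11a + 7b:
  (40/13, 88/13) → f = 176/13
  (0, 0) → f = 0
  (0, 8/3) → f = 56/3

The binding constraints are 4a - 3b = -8 and a = 0.
Solving simultaneously gives a = 0, b = 8/3.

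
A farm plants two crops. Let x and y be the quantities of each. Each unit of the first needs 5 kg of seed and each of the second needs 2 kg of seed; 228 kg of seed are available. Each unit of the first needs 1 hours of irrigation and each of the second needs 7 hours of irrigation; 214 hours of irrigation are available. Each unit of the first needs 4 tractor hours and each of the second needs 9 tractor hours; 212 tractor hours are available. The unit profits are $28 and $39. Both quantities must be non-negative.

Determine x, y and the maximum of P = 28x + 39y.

x = 44, y = 4, maximum P = 1388

Corner points and P = 28x + 39y:
  (0, 0) → P = 0
  (0, 212/9) → P = 2756/3
  (228/5, 0) → P = 6384/5
  (44, 4) → P = 1388

At the optimal vertex, 5x + 2y = 228 and 4x + 9y = 212.
Solving simultaneously gives x = 44, y = 4.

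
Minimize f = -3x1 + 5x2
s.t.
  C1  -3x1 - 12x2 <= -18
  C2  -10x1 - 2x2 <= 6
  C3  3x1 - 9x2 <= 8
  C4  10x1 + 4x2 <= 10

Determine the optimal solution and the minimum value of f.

Feasible corners and f = -3x1 + 5x2:
  (-18/19, 33/19) → f = 219/19
  (4/9, 25/18) → f = 101/18
  (-11/5, 8) → f = 233/5

The optimum lies where -3x1 - 12x2 = -18 and 10x1 + 4x2 = 10.
Solving simultaneously gives x1 = 4/9, x2 = 25/18.

x1 = 4/9, x2 = 25/18, minimum f = 101/18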